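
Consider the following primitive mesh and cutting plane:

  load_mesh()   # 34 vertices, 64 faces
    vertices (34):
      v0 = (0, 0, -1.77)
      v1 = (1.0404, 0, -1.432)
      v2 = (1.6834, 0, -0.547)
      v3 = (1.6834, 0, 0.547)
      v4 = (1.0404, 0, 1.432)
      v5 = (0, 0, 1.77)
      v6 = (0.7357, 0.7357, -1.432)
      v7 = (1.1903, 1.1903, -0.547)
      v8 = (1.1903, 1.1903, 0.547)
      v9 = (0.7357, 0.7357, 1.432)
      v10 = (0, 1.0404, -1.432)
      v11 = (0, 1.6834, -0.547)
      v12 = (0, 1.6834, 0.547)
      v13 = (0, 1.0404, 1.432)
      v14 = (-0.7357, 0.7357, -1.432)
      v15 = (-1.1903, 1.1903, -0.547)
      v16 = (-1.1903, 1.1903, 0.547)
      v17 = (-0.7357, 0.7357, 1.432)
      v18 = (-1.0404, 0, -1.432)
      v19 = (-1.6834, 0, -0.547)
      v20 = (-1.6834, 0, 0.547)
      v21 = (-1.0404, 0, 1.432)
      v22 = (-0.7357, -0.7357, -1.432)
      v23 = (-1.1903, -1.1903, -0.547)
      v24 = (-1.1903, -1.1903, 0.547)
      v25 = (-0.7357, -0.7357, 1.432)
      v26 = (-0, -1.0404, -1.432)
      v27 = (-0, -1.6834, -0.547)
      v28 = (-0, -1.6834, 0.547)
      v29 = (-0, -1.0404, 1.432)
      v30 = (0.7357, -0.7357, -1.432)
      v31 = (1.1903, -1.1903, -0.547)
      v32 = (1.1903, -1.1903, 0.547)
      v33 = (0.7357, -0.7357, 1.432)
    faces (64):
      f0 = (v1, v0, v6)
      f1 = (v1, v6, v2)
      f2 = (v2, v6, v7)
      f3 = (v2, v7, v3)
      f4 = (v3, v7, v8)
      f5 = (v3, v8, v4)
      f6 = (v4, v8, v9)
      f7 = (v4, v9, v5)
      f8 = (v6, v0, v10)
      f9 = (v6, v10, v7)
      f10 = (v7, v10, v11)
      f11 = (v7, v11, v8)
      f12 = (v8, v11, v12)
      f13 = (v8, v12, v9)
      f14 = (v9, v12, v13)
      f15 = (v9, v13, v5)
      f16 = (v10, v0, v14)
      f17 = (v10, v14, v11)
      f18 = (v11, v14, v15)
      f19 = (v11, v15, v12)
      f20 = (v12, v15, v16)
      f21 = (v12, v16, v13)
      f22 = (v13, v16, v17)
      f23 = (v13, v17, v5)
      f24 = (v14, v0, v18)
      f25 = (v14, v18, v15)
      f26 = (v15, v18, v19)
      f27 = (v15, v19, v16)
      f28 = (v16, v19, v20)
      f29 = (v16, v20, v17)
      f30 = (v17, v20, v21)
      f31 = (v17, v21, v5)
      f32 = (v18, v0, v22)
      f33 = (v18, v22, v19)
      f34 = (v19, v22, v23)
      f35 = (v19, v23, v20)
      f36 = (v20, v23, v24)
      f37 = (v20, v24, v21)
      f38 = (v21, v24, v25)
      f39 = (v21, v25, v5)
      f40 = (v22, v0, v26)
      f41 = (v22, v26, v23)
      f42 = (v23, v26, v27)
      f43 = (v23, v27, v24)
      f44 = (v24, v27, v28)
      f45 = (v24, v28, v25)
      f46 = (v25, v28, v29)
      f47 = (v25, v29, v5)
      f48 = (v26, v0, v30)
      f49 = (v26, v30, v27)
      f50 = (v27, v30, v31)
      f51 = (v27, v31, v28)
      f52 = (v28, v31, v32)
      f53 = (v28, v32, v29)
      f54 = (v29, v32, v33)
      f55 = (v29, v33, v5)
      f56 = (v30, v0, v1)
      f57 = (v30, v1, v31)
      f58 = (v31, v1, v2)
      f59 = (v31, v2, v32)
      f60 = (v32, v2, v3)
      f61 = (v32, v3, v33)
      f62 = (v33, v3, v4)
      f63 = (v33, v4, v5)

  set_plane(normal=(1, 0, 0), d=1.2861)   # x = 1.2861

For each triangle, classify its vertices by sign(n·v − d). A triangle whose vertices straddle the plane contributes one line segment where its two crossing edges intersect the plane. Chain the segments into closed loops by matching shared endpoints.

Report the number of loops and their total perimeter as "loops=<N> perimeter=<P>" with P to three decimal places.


Straddling triangles (10 of 64):
  (v1,v6,v2) [--+] → (1.2861, 0.308424, -0.918015)–(1.2861, 0, -1.09383)  len=0.3550
  (v2,v6,v7) [+--] → (1.2861, 0.308424, -0.918015)–(1.2861, 0.959047, -0.547)  len=0.7490
  (v2,v7,v3) [+-+] → (1.2861, 0.959047, -0.547)–(1.2861, 0.959047, -0.334456)  len=0.2125
  (v3,v7,v8) [+--] → (1.2861, 0.959047, -0.334456)–(1.2861, 0.959047, 0.547)  len=0.8815
  (v3,v8,v4) [+--] → (1.2861, 0.959047, 0.547)–(1.2861, 0, 1.09383)  len=1.1040
  (v31,v1,v2) [--+] → (1.2861, 0, -1.09383)–(1.2861, -0.959047, -0.547)  len=1.1040
  (v31,v2,v32) [-+-] → (1.2861, -0.959047, -0.547)–(1.2861, -0.959047, 0.334456)  len=0.8815
  (v32,v2,v3) [-++] → (1.2861, -0.959047, 0.334456)–(1.2861, -0.959047, 0.547)  len=0.2125
  (v32,v3,v33) [-+-] → (1.2861, -0.959047, 0.547)–(1.2861, -0.308424, 0.918015)  len=0.7490
  (v33,v3,v4) [-+-] → (1.2861, -0.308424, 0.918015)–(1.2861, 0, 1.09383)  len=0.3550

Chained into 1 loop(s):
  loop 1: 10 segments, perimeter = 6.6040
Total perimeter = 6.604

loops=1 perimeter=6.604


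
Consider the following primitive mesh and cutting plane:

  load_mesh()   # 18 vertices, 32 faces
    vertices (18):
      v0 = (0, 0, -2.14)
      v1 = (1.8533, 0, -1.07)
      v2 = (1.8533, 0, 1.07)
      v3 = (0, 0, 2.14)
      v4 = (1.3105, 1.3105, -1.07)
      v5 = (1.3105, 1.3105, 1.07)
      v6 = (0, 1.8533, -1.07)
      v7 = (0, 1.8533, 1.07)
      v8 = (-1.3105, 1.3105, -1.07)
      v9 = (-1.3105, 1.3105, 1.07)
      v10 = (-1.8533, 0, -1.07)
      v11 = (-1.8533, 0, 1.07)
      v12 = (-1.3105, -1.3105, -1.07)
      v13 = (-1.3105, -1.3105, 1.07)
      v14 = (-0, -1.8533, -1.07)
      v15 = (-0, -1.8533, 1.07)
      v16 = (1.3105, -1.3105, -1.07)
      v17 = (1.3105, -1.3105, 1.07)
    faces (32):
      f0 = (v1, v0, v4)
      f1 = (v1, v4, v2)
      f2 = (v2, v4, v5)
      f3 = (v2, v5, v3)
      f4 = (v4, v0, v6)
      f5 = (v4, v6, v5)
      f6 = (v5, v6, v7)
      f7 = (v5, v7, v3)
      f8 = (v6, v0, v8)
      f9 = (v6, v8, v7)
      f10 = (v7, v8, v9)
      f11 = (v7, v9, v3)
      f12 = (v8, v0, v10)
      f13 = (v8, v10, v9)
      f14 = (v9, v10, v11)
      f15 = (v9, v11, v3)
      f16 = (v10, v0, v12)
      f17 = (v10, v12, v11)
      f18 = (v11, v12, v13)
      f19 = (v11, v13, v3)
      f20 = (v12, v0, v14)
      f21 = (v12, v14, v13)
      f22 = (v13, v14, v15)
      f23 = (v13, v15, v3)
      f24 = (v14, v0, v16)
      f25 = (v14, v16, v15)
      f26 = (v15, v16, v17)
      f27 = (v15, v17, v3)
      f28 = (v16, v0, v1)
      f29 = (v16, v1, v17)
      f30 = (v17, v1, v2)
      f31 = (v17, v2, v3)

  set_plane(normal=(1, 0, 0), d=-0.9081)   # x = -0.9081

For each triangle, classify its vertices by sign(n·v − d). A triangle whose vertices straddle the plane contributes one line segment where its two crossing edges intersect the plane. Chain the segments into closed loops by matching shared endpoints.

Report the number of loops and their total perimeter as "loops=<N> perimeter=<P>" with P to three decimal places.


loops=1 perimeter=10.643

Straddling triangles (12 of 32):
  (v6,v0,v8) [++-] → (-0.9081, 0.9081, -1.39855)–(-0.9081, 1.47717, -1.07)  len=0.6571
  (v6,v8,v7) [+-+] → (-0.9081, 1.47717, -1.07)–(-0.9081, 1.47717, -0.412895)  len=0.6571
  (v7,v8,v9) [+--] → (-0.9081, 1.47717, -0.412895)–(-0.9081, 1.47717, 1.07)  len=1.4829
  (v7,v9,v3) [+-+] → (-0.9081, 1.47717, 1.07)–(-0.9081, 0.9081, 1.39855)  len=0.6571
  (v8,v0,v10) [-+-] → (-0.9081, 0.9081, -1.39855)–(-0.9081, 0, -1.61571)  len=0.9337
  (v9,v11,v3) [--+] → (-0.9081, 0, 1.61571)–(-0.9081, 0.9081, 1.39855)  len=0.9337
  (v10,v0,v12) [-+-] → (-0.9081, 0, -1.61571)–(-0.9081, -0.9081, -1.39855)  len=0.9337
  (v11,v13,v3) [--+] → (-0.9081, -0.9081, 1.39855)–(-0.9081, 0, 1.61571)  len=0.9337
  (v12,v0,v14) [-++] → (-0.9081, -0.9081, -1.39855)–(-0.9081, -1.47717, -1.07)  len=0.6571
  (v12,v14,v13) [-+-] → (-0.9081, -1.47717, -1.07)–(-0.9081, -1.47717, 0.412895)  len=1.4829
  (v13,v14,v15) [-++] → (-0.9081, -1.47717, 0.412895)–(-0.9081, -1.47717, 1.07)  len=0.6571
  (v13,v15,v3) [-++] → (-0.9081, -1.47717, 1.07)–(-0.9081, -0.9081, 1.39855)  len=0.6571

Chained into 1 loop(s):
  loop 1: 12 segments, perimeter = 10.6432
Total perimeter = 10.643


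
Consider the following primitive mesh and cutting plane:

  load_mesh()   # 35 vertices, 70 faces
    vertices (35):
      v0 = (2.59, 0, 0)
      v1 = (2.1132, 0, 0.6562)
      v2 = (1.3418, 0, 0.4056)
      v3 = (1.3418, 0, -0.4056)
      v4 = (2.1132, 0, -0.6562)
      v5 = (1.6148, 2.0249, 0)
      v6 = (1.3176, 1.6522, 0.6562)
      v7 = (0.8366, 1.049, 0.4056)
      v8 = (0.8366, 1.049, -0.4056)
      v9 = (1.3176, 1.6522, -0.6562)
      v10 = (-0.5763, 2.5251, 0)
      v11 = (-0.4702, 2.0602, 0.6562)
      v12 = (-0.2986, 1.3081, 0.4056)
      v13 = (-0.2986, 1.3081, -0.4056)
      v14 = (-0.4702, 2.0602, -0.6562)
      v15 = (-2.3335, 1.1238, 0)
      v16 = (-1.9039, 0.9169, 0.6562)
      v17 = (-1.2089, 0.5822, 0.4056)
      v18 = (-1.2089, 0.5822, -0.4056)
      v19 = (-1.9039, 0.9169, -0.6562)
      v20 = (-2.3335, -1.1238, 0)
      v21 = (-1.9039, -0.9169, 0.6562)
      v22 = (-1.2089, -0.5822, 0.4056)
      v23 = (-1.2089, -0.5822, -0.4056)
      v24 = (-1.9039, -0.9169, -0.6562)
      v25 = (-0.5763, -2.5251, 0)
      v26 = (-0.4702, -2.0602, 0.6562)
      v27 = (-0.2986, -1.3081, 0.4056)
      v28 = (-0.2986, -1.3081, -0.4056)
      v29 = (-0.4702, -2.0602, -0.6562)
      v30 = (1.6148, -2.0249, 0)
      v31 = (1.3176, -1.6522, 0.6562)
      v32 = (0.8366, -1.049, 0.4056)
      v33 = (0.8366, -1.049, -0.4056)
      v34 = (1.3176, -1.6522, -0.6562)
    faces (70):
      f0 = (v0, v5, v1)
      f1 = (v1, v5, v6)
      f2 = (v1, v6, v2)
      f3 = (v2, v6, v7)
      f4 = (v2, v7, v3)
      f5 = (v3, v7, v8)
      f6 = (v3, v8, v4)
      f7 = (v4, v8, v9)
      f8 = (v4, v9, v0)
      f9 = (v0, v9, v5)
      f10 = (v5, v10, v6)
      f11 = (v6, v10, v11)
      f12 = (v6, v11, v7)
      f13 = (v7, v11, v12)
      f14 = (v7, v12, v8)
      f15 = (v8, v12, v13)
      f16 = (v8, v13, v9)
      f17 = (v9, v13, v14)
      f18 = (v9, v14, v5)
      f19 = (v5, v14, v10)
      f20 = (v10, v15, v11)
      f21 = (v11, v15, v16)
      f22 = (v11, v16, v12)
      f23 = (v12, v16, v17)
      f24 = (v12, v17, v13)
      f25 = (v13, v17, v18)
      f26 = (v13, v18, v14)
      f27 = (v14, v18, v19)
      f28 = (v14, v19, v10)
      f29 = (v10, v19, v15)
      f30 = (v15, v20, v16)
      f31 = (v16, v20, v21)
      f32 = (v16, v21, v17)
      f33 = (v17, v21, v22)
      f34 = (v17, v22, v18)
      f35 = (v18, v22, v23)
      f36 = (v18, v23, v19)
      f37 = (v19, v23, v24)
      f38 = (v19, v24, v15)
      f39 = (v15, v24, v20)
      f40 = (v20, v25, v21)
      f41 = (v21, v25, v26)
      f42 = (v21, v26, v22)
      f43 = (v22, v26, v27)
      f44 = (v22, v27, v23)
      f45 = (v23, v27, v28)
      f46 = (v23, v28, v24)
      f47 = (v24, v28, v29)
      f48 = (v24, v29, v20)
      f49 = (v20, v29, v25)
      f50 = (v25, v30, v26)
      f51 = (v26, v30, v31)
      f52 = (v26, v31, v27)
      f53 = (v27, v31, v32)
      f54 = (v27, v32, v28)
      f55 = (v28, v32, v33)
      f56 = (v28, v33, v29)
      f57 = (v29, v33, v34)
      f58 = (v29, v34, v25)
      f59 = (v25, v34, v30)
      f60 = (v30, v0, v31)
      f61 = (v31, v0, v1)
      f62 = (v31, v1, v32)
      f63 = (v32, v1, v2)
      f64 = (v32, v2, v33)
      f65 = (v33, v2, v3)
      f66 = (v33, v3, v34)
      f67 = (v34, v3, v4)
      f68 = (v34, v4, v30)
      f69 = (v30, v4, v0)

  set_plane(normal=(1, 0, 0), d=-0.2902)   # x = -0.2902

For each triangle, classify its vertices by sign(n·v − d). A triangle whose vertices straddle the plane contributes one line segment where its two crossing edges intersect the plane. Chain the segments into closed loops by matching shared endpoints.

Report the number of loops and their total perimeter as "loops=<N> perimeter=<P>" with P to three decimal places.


Straddling triangles (20 of 70):
  (v5,v10,v6) [+-+] → (-0.2902, 2.45979, 0)–(-0.2902, 2.39324, 0.0991282)  len=0.1194
  (v6,v10,v11) [+--] → (-0.2902, 2.39324, 0.0991282)–(-0.2902, 2.01912, 0.6562)  len=0.6710
  (v6,v11,v7) [+-+] → (-0.2902, 2.01912, 0.6562)–(-0.2902, 1.92092, 0.621682)  len=0.1041
  (v7,v11,v12) [+--] → (-0.2902, 1.92092, 0.621682)–(-0.2902, 1.30618, 0.4056)  len=0.6516
  (v7,v12,v8) [+-+] → (-0.2902, 1.30618, 0.4056)–(-0.2902, 1.30618, 0.399597)  len=0.0060
  (v8,v12,v13) [+--] → (-0.2902, 1.30618, 0.399597)–(-0.2902, 1.30618, -0.4056)  len=0.8052
  (v8,v13,v9) [+-+] → (-0.2902, 1.30618, -0.4056)–(-0.2902, 1.30989, -0.406902)  len=0.0039
  (v9,v13,v14) [+--] → (-0.2902, 1.30989, -0.406902)–(-0.2902, 2.01912, -0.6562)  len=0.7518
  (v9,v14,v5) [+-+] → (-0.2902, 2.01912, -0.6562)–(-0.2902, 2.05715, -0.59955)  len=0.0682
  (v5,v14,v10) [+--] → (-0.2902, 2.05715, -0.59955)–(-0.2902, 2.45979, 0)  len=0.7222
  (v25,v30,v26) [-+-] → (-0.2902, -2.45979, 0)–(-0.2902, -2.05715, 0.59955)  len=0.7222
  (v26,v30,v31) [-++] → (-0.2902, -2.05715, 0.59955)–(-0.2902, -2.01912, 0.6562)  len=0.0682
  (v26,v31,v27) [-+-] → (-0.2902, -2.01912, 0.6562)–(-0.2902, -1.30989, 0.406902)  len=0.7518
  (v27,v31,v32) [-++] → (-0.2902, -1.30989, 0.406902)–(-0.2902, -1.30618, 0.4056)  len=0.0039
  (v27,v32,v28) [-+-] → (-0.2902, -1.30618, 0.4056)–(-0.2902, -1.30618, -0.399597)  len=0.8052
  (v28,v32,v33) [-++] → (-0.2902, -1.30618, -0.399597)–(-0.2902, -1.30618, -0.4056)  len=0.0060
  (v28,v33,v29) [-+-] → (-0.2902, -1.30618, -0.4056)–(-0.2902, -1.92092, -0.621682)  len=0.6516
  (v29,v33,v34) [-++] → (-0.2902, -1.92092, -0.621682)–(-0.2902, -2.01912, -0.6562)  len=0.1041
  (v29,v34,v25) [-+-] → (-0.2902, -2.01912, -0.6562)–(-0.2902, -2.39324, -0.0991282)  len=0.6710
  (v25,v34,v30) [-++] → (-0.2902, -2.39324, -0.0991282)–(-0.2902, -2.45979, 0)  len=0.1194

Chained into 2 loop(s):
  loop 1: 10 segments, perimeter = 3.9035
  loop 2: 10 segments, perimeter = 3.9035
Total perimeter = 7.807

loops=2 perimeter=7.807


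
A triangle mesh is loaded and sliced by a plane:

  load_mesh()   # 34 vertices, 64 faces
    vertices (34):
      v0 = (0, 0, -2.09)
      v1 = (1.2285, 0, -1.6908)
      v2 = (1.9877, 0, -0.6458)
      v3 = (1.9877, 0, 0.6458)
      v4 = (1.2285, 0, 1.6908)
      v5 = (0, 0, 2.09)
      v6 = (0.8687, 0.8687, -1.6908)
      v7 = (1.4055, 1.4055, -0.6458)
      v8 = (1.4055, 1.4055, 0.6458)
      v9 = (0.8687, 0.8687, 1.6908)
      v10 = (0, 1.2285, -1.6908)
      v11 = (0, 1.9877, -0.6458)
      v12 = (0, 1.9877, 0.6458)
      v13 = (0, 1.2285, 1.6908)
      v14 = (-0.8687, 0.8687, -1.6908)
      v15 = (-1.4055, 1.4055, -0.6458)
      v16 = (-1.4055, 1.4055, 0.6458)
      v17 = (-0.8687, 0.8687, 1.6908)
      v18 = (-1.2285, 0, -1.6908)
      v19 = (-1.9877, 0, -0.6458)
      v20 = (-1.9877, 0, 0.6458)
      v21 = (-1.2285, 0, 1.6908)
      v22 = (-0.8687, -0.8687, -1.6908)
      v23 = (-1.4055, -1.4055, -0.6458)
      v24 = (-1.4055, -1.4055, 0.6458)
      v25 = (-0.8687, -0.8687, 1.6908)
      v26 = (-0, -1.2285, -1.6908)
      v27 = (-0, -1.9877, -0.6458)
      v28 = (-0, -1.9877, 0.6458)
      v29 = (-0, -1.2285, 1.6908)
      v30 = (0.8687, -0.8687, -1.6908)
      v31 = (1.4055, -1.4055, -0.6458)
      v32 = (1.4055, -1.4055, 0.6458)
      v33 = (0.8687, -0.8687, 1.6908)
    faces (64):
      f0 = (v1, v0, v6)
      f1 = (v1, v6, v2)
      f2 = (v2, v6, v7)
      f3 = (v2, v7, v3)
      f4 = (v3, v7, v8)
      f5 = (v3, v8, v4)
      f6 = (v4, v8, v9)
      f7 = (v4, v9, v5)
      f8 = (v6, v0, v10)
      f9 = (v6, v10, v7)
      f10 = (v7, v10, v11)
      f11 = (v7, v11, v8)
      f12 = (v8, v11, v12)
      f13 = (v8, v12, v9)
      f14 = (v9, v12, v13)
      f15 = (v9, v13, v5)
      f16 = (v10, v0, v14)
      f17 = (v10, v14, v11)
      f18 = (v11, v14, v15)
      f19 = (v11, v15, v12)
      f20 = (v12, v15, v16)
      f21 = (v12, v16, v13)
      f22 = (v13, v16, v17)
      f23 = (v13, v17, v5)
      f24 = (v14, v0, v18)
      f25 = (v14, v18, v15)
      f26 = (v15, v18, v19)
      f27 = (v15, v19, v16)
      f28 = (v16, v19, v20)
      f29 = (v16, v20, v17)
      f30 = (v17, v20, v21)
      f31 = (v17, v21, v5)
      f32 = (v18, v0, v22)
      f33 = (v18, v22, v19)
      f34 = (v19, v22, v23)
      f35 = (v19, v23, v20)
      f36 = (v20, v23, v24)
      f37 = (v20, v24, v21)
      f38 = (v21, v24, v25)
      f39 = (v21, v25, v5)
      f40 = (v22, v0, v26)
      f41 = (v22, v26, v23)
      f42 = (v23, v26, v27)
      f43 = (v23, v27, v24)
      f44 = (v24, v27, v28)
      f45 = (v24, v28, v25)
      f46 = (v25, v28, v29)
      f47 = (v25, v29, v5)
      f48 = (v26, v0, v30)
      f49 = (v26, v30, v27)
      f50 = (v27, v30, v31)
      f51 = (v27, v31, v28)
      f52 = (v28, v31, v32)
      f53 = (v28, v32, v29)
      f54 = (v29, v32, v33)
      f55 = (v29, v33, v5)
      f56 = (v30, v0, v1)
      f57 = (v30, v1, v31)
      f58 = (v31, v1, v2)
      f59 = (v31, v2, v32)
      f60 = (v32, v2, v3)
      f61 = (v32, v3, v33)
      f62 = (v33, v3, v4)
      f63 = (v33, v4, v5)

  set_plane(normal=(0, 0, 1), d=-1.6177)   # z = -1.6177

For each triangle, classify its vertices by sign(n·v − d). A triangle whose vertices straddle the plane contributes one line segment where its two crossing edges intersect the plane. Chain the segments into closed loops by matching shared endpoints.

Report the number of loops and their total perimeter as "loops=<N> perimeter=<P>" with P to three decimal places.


Straddling triangles (16 of 64):
  (v1,v6,v2) [--+] → (0.946976, 0.807933, -1.6177)–(1.28161, 0, -1.6177)  len=0.8745
  (v2,v6,v7) [+-+] → (0.946976, 0.807933, -1.6177)–(0.90625, 0.90625, -1.6177)  len=0.1064
  (v6,v10,v7) [--+] → (0.0983178, 1.24088, -1.6177)–(0.90625, 0.90625, -1.6177)  len=0.8745
  (v7,v10,v11) [+-+] → (0.0983178, 1.24088, -1.6177)–(0, 1.28161, -1.6177)  len=0.1064
  (v10,v14,v11) [--+] → (-0.807933, 0.946976, -1.6177)–(0, 1.28161, -1.6177)  len=0.8745
  (v11,v14,v15) [+-+] → (-0.807933, 0.946976, -1.6177)–(-0.90625, 0.90625, -1.6177)  len=0.1064
  (v14,v18,v15) [--+] → (-1.24088, 0.0983178, -1.6177)–(-0.90625, 0.90625, -1.6177)  len=0.8745
  (v15,v18,v19) [+-+] → (-1.24088, 0.0983178, -1.6177)–(-1.28161, 0, -1.6177)  len=0.1064
  (v18,v22,v19) [--+] → (-0.946976, -0.807933, -1.6177)–(-1.28161, 0, -1.6177)  len=0.8745
  (v19,v22,v23) [+-+] → (-0.946976, -0.807933, -1.6177)–(-0.90625, -0.90625, -1.6177)  len=0.1064
  (v22,v26,v23) [--+] → (-0.0983178, -1.24088, -1.6177)–(-0.90625, -0.90625, -1.6177)  len=0.8745
  (v23,v26,v27) [+-+] → (-0.0983178, -1.24088, -1.6177)–(0, -1.28161, -1.6177)  len=0.1064
  (v26,v30,v27) [--+] → (0.807933, -0.946976, -1.6177)–(0, -1.28161, -1.6177)  len=0.8745
  (v27,v30,v31) [+-+] → (0.807933, -0.946976, -1.6177)–(0.90625, -0.90625, -1.6177)  len=0.1064
  (v30,v1,v31) [--+] → (1.24088, -0.0983178, -1.6177)–(0.90625, -0.90625, -1.6177)  len=0.8745
  (v31,v1,v2) [+-+] → (1.24088, -0.0983178, -1.6177)–(1.28161, 0, -1.6177)  len=0.1064

Chained into 1 loop(s):
  loop 1: 16 segments, perimeter = 7.8473
Total perimeter = 7.847

loops=1 perimeter=7.847


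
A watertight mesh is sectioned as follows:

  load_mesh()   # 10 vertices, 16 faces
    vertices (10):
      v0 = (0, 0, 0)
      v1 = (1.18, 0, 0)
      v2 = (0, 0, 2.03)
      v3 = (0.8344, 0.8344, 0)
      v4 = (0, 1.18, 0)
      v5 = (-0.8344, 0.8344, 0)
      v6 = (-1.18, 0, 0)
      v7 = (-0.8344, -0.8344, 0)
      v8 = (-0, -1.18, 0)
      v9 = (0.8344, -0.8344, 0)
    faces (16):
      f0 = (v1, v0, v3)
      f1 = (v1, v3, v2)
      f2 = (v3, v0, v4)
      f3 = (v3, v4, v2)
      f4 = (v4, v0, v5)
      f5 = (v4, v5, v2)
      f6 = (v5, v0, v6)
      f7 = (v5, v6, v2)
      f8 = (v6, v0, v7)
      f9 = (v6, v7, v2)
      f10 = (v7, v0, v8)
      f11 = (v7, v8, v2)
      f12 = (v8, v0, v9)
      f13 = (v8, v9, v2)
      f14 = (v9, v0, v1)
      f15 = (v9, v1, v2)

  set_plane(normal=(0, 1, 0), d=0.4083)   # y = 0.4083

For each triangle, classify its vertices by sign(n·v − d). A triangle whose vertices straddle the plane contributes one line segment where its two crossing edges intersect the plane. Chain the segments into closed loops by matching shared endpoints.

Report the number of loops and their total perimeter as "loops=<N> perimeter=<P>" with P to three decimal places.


loops=1 perimeter=5.423

Straddling triangles (8 of 16):
  (v1,v0,v3) [--+] → (0.4083, 0.4083, 0)–(1.01089, 0.4083, 0)  len=0.6026
  (v1,v3,v2) [-+-] → (1.01089, 0.4083, 0)–(0.4083, 0.4083, 1.03665)  len=1.1991
  (v3,v0,v4) [+-+] → (0.4083, 0.4083, 0)–(0, 0.4083, 0)  len=0.4083
  (v3,v4,v2) [++-] → (0, 0.4083, 1.32759)–(0.4083, 0.4083, 1.03665)  len=0.5013
  (v4,v0,v5) [+-+] → (0, 0.4083, 0)–(-0.4083, 0.4083, 0)  len=0.4083
  (v4,v5,v2) [++-] → (-0.4083, 0.4083, 1.03665)–(0, 0.4083, 1.32759)  len=0.5013
  (v5,v0,v6) [+--] → (-0.4083, 0.4083, 0)–(-1.01089, 0.4083, 0)  len=0.6026
  (v5,v6,v2) [+--] → (-1.01089, 0.4083, 0)–(-0.4083, 0.4083, 1.03665)  len=1.1991

Chained into 1 loop(s):
  loop 1: 8 segments, perimeter = 5.4226
Total perimeter = 5.423


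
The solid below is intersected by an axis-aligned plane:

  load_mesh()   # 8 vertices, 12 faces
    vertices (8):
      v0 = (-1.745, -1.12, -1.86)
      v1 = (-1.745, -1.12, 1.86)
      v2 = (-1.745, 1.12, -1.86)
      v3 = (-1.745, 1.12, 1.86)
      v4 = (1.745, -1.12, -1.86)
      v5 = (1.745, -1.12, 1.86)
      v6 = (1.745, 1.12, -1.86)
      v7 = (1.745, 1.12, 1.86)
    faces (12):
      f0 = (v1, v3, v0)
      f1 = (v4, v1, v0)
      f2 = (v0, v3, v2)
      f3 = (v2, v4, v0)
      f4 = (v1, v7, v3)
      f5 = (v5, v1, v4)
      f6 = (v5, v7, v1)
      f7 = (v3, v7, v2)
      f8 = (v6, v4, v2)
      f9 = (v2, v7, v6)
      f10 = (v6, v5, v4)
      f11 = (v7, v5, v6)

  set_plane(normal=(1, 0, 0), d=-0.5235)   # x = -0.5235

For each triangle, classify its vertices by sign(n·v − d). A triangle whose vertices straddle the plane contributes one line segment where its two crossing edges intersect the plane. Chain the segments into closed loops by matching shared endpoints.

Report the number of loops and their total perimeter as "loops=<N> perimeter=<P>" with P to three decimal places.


loops=1 perimeter=11.920

Straddling triangles (8 of 12):
  (v4,v1,v0) [+--] → (-0.5235, -1.12, 0.558)–(-0.5235, -1.12, -1.86)  len=2.4180
  (v2,v4,v0) [-+-] → (-0.5235, 0.336, -1.86)–(-0.5235, -1.12, -1.86)  len=1.4560
  (v1,v7,v3) [-+-] → (-0.5235, -0.336, 1.86)–(-0.5235, 1.12, 1.86)  len=1.4560
  (v5,v1,v4) [+-+] → (-0.5235, -1.12, 1.86)–(-0.5235, -1.12, 0.558)  len=1.3020
  (v5,v7,v1) [++-] → (-0.5235, -0.336, 1.86)–(-0.5235, -1.12, 1.86)  len=0.7840
  (v3,v7,v2) [-+-] → (-0.5235, 1.12, 1.86)–(-0.5235, 1.12, -0.558)  len=2.4180
  (v6,v4,v2) [++-] → (-0.5235, 0.336, -1.86)–(-0.5235, 1.12, -1.86)  len=0.7840
  (v2,v7,v6) [-++] → (-0.5235, 1.12, -0.558)–(-0.5235, 1.12, -1.86)  len=1.3020

Chained into 1 loop(s):
  loop 1: 8 segments, perimeter = 11.9200
Total perimeter = 11.920


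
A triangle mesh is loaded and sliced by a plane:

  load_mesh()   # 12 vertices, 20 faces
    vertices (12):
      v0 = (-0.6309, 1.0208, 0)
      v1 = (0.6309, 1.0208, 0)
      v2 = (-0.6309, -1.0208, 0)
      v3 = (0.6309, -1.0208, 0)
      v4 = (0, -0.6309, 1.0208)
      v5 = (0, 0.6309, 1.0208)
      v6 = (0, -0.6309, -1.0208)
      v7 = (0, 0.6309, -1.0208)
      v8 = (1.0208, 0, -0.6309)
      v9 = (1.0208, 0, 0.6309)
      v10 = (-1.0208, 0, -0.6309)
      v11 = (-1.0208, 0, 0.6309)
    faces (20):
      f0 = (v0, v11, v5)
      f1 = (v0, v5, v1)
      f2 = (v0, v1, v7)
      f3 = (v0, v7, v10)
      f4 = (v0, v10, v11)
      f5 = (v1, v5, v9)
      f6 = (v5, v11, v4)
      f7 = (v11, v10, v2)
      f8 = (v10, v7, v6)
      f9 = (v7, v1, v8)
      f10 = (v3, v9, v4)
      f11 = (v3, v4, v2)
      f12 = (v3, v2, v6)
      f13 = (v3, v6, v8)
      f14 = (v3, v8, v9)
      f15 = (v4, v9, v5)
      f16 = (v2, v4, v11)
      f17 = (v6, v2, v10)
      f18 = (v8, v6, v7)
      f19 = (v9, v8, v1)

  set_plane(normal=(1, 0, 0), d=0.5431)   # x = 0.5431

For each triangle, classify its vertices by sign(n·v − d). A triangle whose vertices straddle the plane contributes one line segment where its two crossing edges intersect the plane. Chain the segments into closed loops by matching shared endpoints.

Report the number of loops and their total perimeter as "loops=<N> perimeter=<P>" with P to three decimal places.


Straddling triangles (10 of 20):
  (v0,v5,v1) [--+] → (0.5431, 0.966539, 0.142061)–(0.5431, 1.0208, 0)  len=0.1521
  (v0,v1,v7) [-+-] → (0.5431, 1.0208, 0)–(0.5431, 0.966539, -0.142061)  len=0.1521
  (v1,v5,v9) [+-+] → (0.5431, 0.966539, 0.142061)–(0.5431, 0.29524, 0.81336)  len=0.9494
  (v7,v1,v8) [-++] → (0.5431, 0.966539, -0.142061)–(0.5431, 0.29524, -0.81336)  len=0.9494
  (v3,v9,v4) [++-] → (0.5431, -0.29524, 0.81336)–(0.5431, -0.966539, 0.142061)  len=0.9494
  (v3,v4,v2) [+--] → (0.5431, -0.966539, 0.142061)–(0.5431, -1.0208, 0)  len=0.1521
  (v3,v2,v6) [+--] → (0.5431, -1.0208, 0)–(0.5431, -0.966539, -0.142061)  len=0.1521
  (v3,v6,v8) [+-+] → (0.5431, -0.966539, -0.142061)–(0.5431, -0.29524, -0.81336)  len=0.9494
  (v4,v9,v5) [-+-] → (0.5431, -0.29524, 0.81336)–(0.5431, 0.29524, 0.81336)  len=0.5905
  (v8,v6,v7) [+--] → (0.5431, -0.29524, -0.81336)–(0.5431, 0.29524, -0.81336)  len=0.5905

Chained into 1 loop(s):
  loop 1: 10 segments, perimeter = 5.5867
Total perimeter = 5.587

loops=1 perimeter=5.587


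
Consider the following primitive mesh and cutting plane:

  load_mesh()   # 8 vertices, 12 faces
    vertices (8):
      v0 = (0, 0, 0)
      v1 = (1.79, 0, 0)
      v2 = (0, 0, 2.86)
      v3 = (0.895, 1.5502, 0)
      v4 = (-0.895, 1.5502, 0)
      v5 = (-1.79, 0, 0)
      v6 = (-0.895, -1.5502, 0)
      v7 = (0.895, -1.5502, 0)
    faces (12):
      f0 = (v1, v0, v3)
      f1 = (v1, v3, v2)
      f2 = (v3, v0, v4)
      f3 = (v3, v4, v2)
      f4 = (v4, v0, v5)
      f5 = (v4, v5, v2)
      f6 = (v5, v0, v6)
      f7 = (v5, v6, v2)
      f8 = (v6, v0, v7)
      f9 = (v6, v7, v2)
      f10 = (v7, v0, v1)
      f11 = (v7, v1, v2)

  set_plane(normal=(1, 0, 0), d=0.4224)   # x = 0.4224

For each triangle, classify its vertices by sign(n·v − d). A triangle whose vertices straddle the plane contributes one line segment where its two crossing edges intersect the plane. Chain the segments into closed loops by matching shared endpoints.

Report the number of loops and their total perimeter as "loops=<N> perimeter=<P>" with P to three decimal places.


Straddling triangles (8 of 12):
  (v1,v0,v3) [+-+] → (0.4224, 0, 0)–(0.4224, 0.731625, 0)  len=0.7316
  (v1,v3,v2) [++-] → (0.4224, 0.731625, 1.51021)–(0.4224, 0, 2.1851)  len=0.9954
  (v3,v0,v4) [+--] → (0.4224, 0.731625, 0)–(0.4224, 1.5502, 0)  len=0.8186
  (v3,v4,v2) [+--] → (0.4224, 1.5502, 0)–(0.4224, 0.731625, 1.51021)  len=1.7178
  (v6,v0,v7) [--+] → (0.4224, -0.731625, 0)–(0.4224, -1.5502, 0)  len=0.8186
  (v6,v7,v2) [-+-] → (0.4224, -1.5502, 0)–(0.4224, -0.731625, 1.51021)  len=1.7178
  (v7,v0,v1) [+-+] → (0.4224, -0.731625, 0)–(0.4224, 0, 0)  len=0.7316
  (v7,v1,v2) [++-] → (0.4224, 0, 2.1851)–(0.4224, -0.731625, 1.51021)  len=0.9954

Chained into 1 loop(s):
  loop 1: 8 segments, perimeter = 8.5267
Total perimeter = 8.527

loops=1 perimeter=8.527


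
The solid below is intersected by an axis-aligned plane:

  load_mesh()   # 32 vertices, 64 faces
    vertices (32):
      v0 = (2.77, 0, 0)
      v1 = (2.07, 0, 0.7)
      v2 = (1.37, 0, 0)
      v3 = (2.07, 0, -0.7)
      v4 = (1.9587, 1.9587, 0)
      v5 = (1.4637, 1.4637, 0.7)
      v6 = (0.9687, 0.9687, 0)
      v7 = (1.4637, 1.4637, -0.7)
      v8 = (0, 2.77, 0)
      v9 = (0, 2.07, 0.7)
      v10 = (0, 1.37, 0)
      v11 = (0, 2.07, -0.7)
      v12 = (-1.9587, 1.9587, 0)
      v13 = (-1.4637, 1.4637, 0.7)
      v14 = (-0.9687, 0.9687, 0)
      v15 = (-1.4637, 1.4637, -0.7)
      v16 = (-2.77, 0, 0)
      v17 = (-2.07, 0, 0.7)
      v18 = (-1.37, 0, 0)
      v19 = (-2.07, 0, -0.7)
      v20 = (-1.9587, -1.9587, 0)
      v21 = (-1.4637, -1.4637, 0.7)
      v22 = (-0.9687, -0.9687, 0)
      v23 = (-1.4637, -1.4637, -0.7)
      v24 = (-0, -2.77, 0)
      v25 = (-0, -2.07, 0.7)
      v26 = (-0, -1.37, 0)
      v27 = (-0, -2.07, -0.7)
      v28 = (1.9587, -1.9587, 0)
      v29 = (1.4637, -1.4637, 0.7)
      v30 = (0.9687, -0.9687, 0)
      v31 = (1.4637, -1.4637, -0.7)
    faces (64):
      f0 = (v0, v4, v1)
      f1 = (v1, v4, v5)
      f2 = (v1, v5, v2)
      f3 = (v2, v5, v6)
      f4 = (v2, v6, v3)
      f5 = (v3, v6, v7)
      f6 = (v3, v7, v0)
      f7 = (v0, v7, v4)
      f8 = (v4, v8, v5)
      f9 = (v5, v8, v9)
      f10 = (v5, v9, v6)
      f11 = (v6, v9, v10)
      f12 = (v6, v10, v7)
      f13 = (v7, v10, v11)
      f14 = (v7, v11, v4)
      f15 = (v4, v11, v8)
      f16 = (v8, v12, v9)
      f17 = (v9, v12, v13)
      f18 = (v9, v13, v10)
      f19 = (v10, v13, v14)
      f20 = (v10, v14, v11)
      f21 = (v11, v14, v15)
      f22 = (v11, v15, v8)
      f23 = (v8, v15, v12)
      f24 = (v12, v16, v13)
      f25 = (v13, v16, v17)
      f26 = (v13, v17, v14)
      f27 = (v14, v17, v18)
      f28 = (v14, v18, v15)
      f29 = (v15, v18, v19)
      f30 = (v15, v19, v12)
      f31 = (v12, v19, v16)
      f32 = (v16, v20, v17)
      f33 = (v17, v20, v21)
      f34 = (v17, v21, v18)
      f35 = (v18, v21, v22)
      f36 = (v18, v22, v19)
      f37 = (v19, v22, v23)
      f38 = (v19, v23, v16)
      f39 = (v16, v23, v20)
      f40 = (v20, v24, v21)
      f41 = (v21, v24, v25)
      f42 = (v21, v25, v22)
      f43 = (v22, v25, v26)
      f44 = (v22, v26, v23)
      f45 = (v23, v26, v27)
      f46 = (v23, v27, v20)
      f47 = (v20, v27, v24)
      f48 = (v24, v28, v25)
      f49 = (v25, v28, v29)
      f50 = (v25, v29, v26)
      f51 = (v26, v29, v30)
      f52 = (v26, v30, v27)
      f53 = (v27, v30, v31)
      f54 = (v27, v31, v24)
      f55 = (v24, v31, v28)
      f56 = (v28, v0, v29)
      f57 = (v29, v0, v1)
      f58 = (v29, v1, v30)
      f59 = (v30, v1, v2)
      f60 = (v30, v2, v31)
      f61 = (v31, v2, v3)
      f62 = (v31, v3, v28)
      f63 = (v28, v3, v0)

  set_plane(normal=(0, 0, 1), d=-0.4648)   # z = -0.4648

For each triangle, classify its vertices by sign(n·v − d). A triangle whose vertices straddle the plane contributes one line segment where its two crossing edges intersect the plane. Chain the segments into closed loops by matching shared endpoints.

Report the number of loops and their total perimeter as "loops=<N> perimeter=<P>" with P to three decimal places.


Straddling triangles (32 of 64):
  (v2,v6,v3) [++-] → (1.69996, 0.325483, -0.4648)–(1.8348, 0, -0.4648)  len=0.3523
  (v3,v6,v7) [-+-] → (1.69996, 0.325483, -0.4648)–(1.29738, 1.29738, -0.4648)  len=1.0520
  (v3,v7,v0) [--+] → (1.90262, 0.971897, -0.4648)–(2.3052, 0, -0.4648)  len=1.0520
  (v0,v7,v4) [+-+] → (1.90262, 0.971897, -0.4648)–(1.63002, 1.63002, -0.4648)  len=0.7123
  (v6,v10,v7) [++-] → (0.971897, 1.43222, -0.4648)–(1.29738, 1.29738, -0.4648)  len=0.3523
  (v7,v10,v11) [-+-] → (0.971897, 1.43222, -0.4648)–(0, 1.8348, -0.4648)  len=1.0520
  (v7,v11,v4) [--+] → (0.658123, 2.0326, -0.4648)–(1.63002, 1.63002, -0.4648)  len=1.0520
  (v4,v11,v8) [+-+] → (0.658123, 2.0326, -0.4648)–(0, 2.3052, -0.4648)  len=0.7123
  (v10,v14,v11) [++-] → (-0.325483, 1.69996, -0.4648)–(0, 1.8348, -0.4648)  len=0.3523
  (v11,v14,v15) [-+-] → (-0.325483, 1.69996, -0.4648)–(-1.29738, 1.29738, -0.4648)  len=1.0520
  (v11,v15,v8) [--+] → (-0.971897, 1.90262, -0.4648)–(0, 2.3052, -0.4648)  len=1.0520
  (v8,v15,v12) [+-+] → (-0.971897, 1.90262, -0.4648)–(-1.63002, 1.63002, -0.4648)  len=0.7123
  (v14,v18,v15) [++-] → (-1.43222, 0.971897, -0.4648)–(-1.29738, 1.29738, -0.4648)  len=0.3523
  (v15,v18,v19) [-+-] → (-1.43222, 0.971897, -0.4648)–(-1.8348, 0, -0.4648)  len=1.0520
  (v15,v19,v12) [--+] → (-2.0326, 0.658123, -0.4648)–(-1.63002, 1.63002, -0.4648)  len=1.0520
  (v12,v19,v16) [+-+] → (-2.0326, 0.658123, -0.4648)–(-2.3052, 0, -0.4648)  len=0.7123
  (v18,v22,v19) [++-] → (-1.69996, -0.325483, -0.4648)–(-1.8348, 0, -0.4648)  len=0.3523
  (v19,v22,v23) [-+-] → (-1.69996, -0.325483, -0.4648)–(-1.29738, -1.29738, -0.4648)  len=1.0520
  (v19,v23,v16) [--+] → (-1.90262, -0.971897, -0.4648)–(-2.3052, 0, -0.4648)  len=1.0520
  (v16,v23,v20) [+-+] → (-1.90262, -0.971897, -0.4648)–(-1.63002, -1.63002, -0.4648)  len=0.7123
  (v22,v26,v23) [++-] → (-0.971897, -1.43222, -0.4648)–(-1.29738, -1.29738, -0.4648)  len=0.3523
  (v23,v26,v27) [-+-] → (-0.971897, -1.43222, -0.4648)–(0, -1.8348, -0.4648)  len=1.0520
  (v23,v27,v20) [--+] → (-0.658123, -2.0326, -0.4648)–(-1.63002, -1.63002, -0.4648)  len=1.0520
  (v20,v27,v24) [+-+] → (-0.658123, -2.0326, -0.4648)–(0, -2.3052, -0.4648)  len=0.7123
  (v26,v30,v27) [++-] → (0.325483, -1.69996, -0.4648)–(0, -1.8348, -0.4648)  len=0.3523
  (v27,v30,v31) [-+-] → (0.325483, -1.69996, -0.4648)–(1.29738, -1.29738, -0.4648)  len=1.0520
  (v27,v31,v24) [--+] → (0.971897, -1.90262, -0.4648)–(0, -2.3052, -0.4648)  len=1.0520
  (v24,v31,v28) [+-+] → (0.971897, -1.90262, -0.4648)–(1.63002, -1.63002, -0.4648)  len=0.7123
  (v30,v2,v31) [++-] → (1.43222, -0.971897, -0.4648)–(1.29738, -1.29738, -0.4648)  len=0.3523
  (v31,v2,v3) [-+-] → (1.43222, -0.971897, -0.4648)–(1.8348, 0, -0.4648)  len=1.0520
  (v31,v3,v28) [--+] → (2.0326, -0.658123, -0.4648)–(1.63002, -1.63002, -0.4648)  len=1.0520
  (v28,v3,v0) [+-+] → (2.0326, -0.658123, -0.4648)–(2.3052, 0, -0.4648)  len=0.7123

Chained into 2 loop(s):
  loop 1: 16 segments, perimeter = 11.2343
  loop 2: 16 segments, perimeter = 14.1146
Total perimeter = 25.349

loops=2 perimeter=25.349


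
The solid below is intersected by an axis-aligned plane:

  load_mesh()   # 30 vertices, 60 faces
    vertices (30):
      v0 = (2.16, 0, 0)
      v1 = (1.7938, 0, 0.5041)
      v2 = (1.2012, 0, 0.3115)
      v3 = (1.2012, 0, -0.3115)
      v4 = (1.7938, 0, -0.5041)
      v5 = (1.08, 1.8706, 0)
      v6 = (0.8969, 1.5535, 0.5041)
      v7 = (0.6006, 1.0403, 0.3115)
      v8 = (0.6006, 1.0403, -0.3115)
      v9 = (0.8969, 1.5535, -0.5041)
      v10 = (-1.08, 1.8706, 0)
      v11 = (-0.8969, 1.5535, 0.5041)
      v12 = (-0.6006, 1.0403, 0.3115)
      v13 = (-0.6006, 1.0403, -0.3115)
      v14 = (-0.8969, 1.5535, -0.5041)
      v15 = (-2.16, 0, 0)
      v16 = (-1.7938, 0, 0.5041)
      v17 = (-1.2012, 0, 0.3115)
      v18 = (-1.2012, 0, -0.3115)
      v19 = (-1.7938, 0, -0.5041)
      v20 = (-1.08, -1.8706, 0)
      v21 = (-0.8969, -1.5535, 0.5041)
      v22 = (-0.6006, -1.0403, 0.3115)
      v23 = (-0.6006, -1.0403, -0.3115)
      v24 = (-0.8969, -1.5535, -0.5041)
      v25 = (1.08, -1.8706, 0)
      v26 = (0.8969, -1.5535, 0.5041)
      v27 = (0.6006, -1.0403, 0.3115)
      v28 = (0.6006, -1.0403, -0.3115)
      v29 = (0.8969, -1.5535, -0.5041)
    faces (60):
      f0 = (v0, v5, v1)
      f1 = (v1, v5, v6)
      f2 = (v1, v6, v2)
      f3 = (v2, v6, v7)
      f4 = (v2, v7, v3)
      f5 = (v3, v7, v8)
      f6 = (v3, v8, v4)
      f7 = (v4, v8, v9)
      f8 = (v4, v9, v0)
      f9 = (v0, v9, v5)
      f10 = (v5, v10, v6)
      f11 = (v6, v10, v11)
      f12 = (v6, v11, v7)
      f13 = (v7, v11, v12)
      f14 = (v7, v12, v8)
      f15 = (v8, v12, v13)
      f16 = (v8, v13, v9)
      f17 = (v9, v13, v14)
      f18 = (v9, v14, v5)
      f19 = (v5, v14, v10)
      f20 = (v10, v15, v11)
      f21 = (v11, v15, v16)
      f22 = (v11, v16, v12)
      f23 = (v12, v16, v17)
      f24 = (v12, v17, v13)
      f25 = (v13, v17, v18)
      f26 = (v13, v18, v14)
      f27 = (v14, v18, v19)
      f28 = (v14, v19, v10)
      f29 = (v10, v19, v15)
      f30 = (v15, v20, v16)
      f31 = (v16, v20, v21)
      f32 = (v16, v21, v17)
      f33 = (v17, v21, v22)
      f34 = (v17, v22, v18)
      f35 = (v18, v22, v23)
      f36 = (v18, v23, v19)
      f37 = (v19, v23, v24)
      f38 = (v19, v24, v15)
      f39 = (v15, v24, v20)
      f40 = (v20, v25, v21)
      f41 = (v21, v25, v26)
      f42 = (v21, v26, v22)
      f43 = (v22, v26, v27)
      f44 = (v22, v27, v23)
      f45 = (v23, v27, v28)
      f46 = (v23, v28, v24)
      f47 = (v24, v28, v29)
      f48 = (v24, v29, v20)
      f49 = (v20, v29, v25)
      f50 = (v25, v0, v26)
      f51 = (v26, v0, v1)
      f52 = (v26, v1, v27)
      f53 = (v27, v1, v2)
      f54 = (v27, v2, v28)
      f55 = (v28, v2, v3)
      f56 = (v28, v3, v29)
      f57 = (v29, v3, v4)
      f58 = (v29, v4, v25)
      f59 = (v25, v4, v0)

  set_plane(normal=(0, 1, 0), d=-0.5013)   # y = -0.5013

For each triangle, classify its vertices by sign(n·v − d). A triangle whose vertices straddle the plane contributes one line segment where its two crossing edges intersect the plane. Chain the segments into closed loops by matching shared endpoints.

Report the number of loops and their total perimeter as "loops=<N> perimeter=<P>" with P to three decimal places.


Straddling triangles (20 of 60):
  (v15,v20,v16) [+-+] → (-1.87057, -0.5013, 0)–(-1.60251, -0.5013, 0.369007)  len=0.4561
  (v16,v20,v21) [+--] → (-1.60251, -0.5013, 0.369007)–(-1.50438, -0.5013, 0.5041)  len=0.1670
  (v16,v21,v17) [+-+] → (-1.50438, -0.5013, 0.5041)–(-1.10301, -0.5013, 0.37365)  len=0.4220
  (v17,v21,v22) [+--] → (-1.10301, -0.5013, 0.37365)–(-0.911783, -0.5013, 0.3115)  len=0.2011
  (v17,v22,v18) [+-+] → (-0.911783, -0.5013, 0.3115)–(-0.911783, -0.5013, -0.0112886)  len=0.3228
  (v18,v22,v23) [+--] → (-0.911783, -0.5013, -0.0112886)–(-0.911783, -0.5013, -0.3115)  len=0.3002
  (v18,v23,v19) [+-+] → (-0.911783, -0.5013, -0.3115)–(-1.21882, -0.5013, -0.41129)  len=0.3228
  (v19,v23,v24) [+--] → (-1.21882, -0.5013, -0.41129)–(-1.50438, -0.5013, -0.5041)  len=0.3003
  (v19,v24,v15) [+-+] → (-1.50438, -0.5013, -0.5041)–(-1.75241, -0.5013, -0.162668)  len=0.4220
  (v15,v24,v20) [+--] → (-1.75241, -0.5013, -0.162668)–(-1.87057, -0.5013, 0)  len=0.2011
  (v25,v0,v26) [-+-] → (1.87057, -0.5013, 0)–(1.75241, -0.5013, 0.162668)  len=0.2011
  (v26,v0,v1) [-++] → (1.75241, -0.5013, 0.162668)–(1.50438, -0.5013, 0.5041)  len=0.4220
  (v26,v1,v27) [-+-] → (1.50438, -0.5013, 0.5041)–(1.21882, -0.5013, 0.41129)  len=0.3003
  (v27,v1,v2) [-++] → (1.21882, -0.5013, 0.41129)–(0.911783, -0.5013, 0.3115)  len=0.3228
  (v27,v2,v28) [-+-] → (0.911783, -0.5013, 0.3115)–(0.911783, -0.5013, 0.0112886)  len=0.3002
  (v28,v2,v3) [-++] → (0.911783, -0.5013, 0.0112886)–(0.911783, -0.5013, -0.3115)  len=0.3228
  (v28,v3,v29) [-+-] → (0.911783, -0.5013, -0.3115)–(1.10301, -0.5013, -0.37365)  len=0.2011
  (v29,v3,v4) [-++] → (1.10301, -0.5013, -0.37365)–(1.50438, -0.5013, -0.5041)  len=0.4220
  (v29,v4,v25) [-+-] → (1.50438, -0.5013, -0.5041)–(1.60251, -0.5013, -0.369007)  len=0.1670
  (v25,v4,v0) [-++] → (1.60251, -0.5013, -0.369007)–(1.87057, -0.5013, 0)  len=0.4561

Chained into 2 loop(s):
  loop 1: 10 segments, perimeter = 3.1154
  loop 2: 10 segments, perimeter = 3.1154
Total perimeter = 6.231

loops=2 perimeter=6.231


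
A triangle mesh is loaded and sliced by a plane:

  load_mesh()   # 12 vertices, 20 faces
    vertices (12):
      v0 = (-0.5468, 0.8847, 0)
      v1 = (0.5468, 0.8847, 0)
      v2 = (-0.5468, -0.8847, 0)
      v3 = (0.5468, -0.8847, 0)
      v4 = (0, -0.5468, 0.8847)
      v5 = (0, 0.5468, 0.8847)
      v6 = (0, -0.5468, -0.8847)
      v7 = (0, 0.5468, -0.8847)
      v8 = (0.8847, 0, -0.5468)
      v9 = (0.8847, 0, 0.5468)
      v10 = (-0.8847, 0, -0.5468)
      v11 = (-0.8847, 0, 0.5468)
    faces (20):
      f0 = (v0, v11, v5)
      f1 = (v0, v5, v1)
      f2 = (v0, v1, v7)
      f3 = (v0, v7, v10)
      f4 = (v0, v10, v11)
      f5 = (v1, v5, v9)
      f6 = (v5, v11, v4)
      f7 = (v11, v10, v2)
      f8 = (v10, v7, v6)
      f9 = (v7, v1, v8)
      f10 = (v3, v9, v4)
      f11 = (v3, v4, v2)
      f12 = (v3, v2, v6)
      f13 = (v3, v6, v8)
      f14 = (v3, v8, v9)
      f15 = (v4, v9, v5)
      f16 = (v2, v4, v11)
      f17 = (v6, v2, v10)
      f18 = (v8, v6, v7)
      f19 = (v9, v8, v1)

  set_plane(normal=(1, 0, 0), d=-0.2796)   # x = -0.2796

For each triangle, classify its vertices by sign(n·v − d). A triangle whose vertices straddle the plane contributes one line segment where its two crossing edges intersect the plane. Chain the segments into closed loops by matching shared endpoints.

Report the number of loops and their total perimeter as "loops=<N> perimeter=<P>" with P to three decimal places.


loops=1 perimeter=5.302

Straddling triangles (10 of 20):
  (v0,v11,v5) [--+] → (-0.2796, 0.37399, 0.77791)–(-0.2796, 0.719581, 0.432319)  len=0.4887
  (v0,v5,v1) [-++] → (-0.2796, 0.719581, 0.432319)–(-0.2796, 0.8847, 0)  len=0.4628
  (v0,v1,v7) [-++] → (-0.2796, 0.8847, 0)–(-0.2796, 0.719581, -0.432319)  len=0.4628
  (v0,v7,v10) [-+-] → (-0.2796, 0.719581, -0.432319)–(-0.2796, 0.37399, -0.77791)  len=0.4887
  (v5,v11,v4) [+-+] → (-0.2796, 0.37399, 0.77791)–(-0.2796, -0.37399, 0.77791)  len=0.7480
  (v10,v7,v6) [-++] → (-0.2796, 0.37399, -0.77791)–(-0.2796, -0.37399, -0.77791)  len=0.7480
  (v3,v4,v2) [++-] → (-0.2796, -0.719581, 0.432319)–(-0.2796, -0.8847, 0)  len=0.4628
  (v3,v2,v6) [+-+] → (-0.2796, -0.8847, 0)–(-0.2796, -0.719581, -0.432319)  len=0.4628
  (v2,v4,v11) [-+-] → (-0.2796, -0.719581, 0.432319)–(-0.2796, -0.37399, 0.77791)  len=0.4887
  (v6,v2,v10) [+--] → (-0.2796, -0.719581, -0.432319)–(-0.2796, -0.37399, -0.77791)  len=0.4887

Chained into 1 loop(s):
  loop 1: 10 segments, perimeter = 5.3020
Total perimeter = 5.302
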